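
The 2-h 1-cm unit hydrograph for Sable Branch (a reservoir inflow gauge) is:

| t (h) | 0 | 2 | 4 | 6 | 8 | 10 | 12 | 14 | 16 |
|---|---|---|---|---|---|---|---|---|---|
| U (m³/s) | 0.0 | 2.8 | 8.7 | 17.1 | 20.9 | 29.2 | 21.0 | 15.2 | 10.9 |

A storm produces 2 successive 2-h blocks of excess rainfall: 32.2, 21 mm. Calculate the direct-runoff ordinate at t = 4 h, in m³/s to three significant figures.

Q ≈ 33.9 m³/s

By discrete convolution, Q_j = Σ (P_i / 10 mm) · U_{j−i}.
At t = 4 h (j=2): Q = (32.2/10)·8.7 + (21/10)·2.8 = 33.9 m³/s.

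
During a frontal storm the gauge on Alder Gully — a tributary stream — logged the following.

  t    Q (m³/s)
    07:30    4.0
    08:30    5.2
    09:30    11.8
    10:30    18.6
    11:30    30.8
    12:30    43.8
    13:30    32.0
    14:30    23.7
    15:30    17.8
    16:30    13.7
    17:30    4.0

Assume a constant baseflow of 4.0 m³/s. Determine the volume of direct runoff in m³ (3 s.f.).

Direct-runoff ordinates (Q − Q_b): 0.0, 1.2, 7.8, 14.6, 26.8, 39.8, 28.0, 19.7, 13.8, 9.7, 0.0 m³/s.
ΣQ_DR = 161.4 m³/s.
With Δt = 1 h = 3600 s, V = ΣQ_DR · Δt = 161.4 × 3600 = 5.81 × 10^5 m³.

V ≈ 5.81 × 10^5 m³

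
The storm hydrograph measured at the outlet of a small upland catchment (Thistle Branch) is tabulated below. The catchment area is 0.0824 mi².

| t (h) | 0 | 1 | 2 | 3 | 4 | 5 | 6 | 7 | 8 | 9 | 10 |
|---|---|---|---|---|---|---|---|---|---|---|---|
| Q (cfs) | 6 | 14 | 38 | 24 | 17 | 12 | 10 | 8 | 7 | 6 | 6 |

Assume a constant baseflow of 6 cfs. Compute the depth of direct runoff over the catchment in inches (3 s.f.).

Direct runoff: 0.0, 8.0, 32.0, 18.0, 11.0, 6.0, 4.0, 2.0, 1.0, 0.0, 0.0 cfs; ΣQ_DR = 82.00 cfs.
V = ΣQ_DR · Δt = 82.00 × 3600 s = 2.952 × 10^5 ft³.
Over A = 0.0824 mi², depth = V / A = 1.54 in.

d ≈ 1.54 in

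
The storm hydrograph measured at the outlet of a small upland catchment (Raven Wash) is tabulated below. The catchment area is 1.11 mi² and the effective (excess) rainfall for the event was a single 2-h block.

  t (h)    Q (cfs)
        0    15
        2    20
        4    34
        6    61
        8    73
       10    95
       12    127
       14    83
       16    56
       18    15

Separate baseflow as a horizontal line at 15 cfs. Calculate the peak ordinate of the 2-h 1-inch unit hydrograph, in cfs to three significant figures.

U_p ≈ 93.5 cfs

Direct runoff: 0.0, 5.0, 19.0, 46.0, 58.0, 80.0, 112.0, 68.0, 41.0, 0.0 cfs; ΣQ_DR = 429.0 cfs, peak = 112.0 cfs.
Runoff depth d = ΣQ_DR·Δt / A = 429.0 × 7200 / (1.11 mi²) = 1.198 in.
The 1-inch UH is the DRH scaled by (1 in)/d, so U_p = 112.0 × 1/1.198 = 93.5 cfs.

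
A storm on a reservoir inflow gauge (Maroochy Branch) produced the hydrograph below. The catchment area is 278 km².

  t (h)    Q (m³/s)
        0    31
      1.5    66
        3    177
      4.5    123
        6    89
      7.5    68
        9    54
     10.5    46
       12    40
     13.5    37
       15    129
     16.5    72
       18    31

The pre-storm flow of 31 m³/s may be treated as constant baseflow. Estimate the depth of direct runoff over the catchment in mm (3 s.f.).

Direct runoff: 0.0, 35.0, 146.0, 92.0, 58.0, 37.0, 23.0, 15.0, 9.0, 6.0, 98.0, 41.0, 0.0 m³/s; ΣQ_DR = 560.0 m³/s.
V = ΣQ_DR · Δt = 560.0 × 5400 s = 3.024 × 10^6 m³.
Over A = 278 km², depth = V / A = 10.9 mm.

d ≈ 10.9 mm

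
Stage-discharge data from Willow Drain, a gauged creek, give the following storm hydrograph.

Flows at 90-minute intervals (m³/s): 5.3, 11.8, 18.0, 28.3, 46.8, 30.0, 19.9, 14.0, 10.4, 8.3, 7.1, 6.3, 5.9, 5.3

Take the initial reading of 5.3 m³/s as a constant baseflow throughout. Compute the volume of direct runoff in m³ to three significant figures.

Direct-runoff ordinates (Q − Q_b): 0.0, 6.5, 12.7, 23.0, 41.5, 24.7, 14.6, 8.7, 5.1, 3.0, 1.8, 1.0, 0.6, 0.0 m³/s.
ΣQ_DR = 143.2 m³/s.
With Δt = 1.5 h = 5400 s, V = ΣQ_DR · Δt = 143.2 × 5400 = 7.73 × 10^5 m³.

V ≈ 7.73 × 10^5 m³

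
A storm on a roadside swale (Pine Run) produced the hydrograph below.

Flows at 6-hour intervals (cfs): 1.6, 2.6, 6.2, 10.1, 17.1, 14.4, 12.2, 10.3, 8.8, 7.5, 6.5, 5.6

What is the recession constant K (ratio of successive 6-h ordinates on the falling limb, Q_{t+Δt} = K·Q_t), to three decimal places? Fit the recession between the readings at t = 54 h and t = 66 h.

Using the recession-limb readings at t = 54 h and t = 66 h: Q falls from 7.5 to 5.6 cfs over 2 intervals.
K = (Q₂/Q₁)^(1/2) = (5.6/7.5)^(1/2) = 0.864.

K ≈ 0.864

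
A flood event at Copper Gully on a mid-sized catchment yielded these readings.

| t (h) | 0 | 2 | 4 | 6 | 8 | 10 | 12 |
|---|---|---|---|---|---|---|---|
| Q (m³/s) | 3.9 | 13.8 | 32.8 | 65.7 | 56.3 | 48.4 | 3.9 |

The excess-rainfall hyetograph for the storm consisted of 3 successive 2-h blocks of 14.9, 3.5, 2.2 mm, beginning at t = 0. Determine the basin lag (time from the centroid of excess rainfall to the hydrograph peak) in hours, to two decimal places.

t_L ≈ 4.23 h

Centroid of excess rainfall: t_c = Σ P_i·t̄_i / ΣP_i = 1.7670 h (block centres at 1, 3, 5 h).
Hydrograph peak occurs at t = 6 h, so basin lag t_L = 6 − 1.7670 = 4.23 h.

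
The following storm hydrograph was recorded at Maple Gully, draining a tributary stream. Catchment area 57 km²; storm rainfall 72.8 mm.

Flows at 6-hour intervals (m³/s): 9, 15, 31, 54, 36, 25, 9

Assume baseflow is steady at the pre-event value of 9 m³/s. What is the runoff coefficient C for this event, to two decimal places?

ΣQ_DR = 116.0 m³/s; V = ΣQ_DR·Δt = 2.506 × 10^6 m³.
Runoff depth d = V / A = 43.96 mm.
C = d / P = 43.96 / 72.8 = 0.60.

C ≈ 0.60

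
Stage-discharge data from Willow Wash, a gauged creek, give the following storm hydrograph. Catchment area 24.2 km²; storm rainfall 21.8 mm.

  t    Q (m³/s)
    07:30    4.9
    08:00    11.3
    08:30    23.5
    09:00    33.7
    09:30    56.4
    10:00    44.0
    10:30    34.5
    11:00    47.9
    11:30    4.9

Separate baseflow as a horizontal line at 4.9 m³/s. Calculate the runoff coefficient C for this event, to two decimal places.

ΣQ_DR = 217.0 m³/s; V = ΣQ_DR·Δt = 3.906 × 10^5 m³.
Runoff depth d = V / A = 16.14 mm.
C = d / P = 16.14 / 21.8 = 0.74.

C ≈ 0.74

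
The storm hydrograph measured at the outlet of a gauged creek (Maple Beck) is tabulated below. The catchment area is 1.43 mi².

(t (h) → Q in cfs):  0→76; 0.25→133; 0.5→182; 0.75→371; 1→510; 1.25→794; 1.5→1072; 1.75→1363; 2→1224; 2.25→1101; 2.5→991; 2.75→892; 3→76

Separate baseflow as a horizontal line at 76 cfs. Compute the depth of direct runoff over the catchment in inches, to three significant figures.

d ≈ 2.11 in

Direct runoff: 0.0, 57.0, 106.0, 295.0, 434.0, 718.0, 996.0, 1287.0, 1148.0, 1025.0, 915.0, 816.0, 0.0 cfs; ΣQ_DR = 7797 cfs.
V = ΣQ_DR · Δt = 7797 × 900 s = 7.017 × 10^6 ft³.
Over A = 1.43 mi², depth = V / A = 2.11 in.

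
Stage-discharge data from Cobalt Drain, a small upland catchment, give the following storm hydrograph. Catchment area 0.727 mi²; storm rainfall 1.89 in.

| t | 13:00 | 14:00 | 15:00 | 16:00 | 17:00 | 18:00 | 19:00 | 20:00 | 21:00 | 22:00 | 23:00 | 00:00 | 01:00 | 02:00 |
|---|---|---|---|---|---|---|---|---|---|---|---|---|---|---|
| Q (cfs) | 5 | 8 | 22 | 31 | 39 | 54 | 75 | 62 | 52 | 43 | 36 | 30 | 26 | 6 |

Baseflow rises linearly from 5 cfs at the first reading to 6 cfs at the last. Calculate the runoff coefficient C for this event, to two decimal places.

C ≈ 0.46

ΣQ_DR = 412.0 cfs; V = ΣQ_DR·Δt = 1.483 × 10^6 ft³.
Runoff depth d = V / A = 0.8782 in.
C = d / P = 0.8782 / 1.89 = 0.46.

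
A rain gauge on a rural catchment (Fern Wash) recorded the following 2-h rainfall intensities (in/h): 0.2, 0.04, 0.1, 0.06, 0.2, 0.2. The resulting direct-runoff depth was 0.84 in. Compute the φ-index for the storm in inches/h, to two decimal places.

Only the 4 blocks with intensity above φ contribute runoff: 0.2, 0.1, 0.2, 0.2 in/h.
Σ(I−φ)·Δt = d  ⇒  (0.2+0.1+0.2+0.2 − 4φ)·2 = 0.84
φ = (0.7000 − 0.84/2) / 4 = 0.07 in/h.

φ ≈ 0.07 in/h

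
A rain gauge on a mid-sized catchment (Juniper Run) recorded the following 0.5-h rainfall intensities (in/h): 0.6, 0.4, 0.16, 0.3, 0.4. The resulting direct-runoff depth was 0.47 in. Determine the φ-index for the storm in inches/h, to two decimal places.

φ ≈ 0.19 in/h

Only the 4 blocks with intensity above φ contribute runoff: 0.6, 0.4, 0.3, 0.4 in/h.
Σ(I−φ)·Δt = d  ⇒  (0.6+0.4+0.3+0.4 − 4φ)·0.5 = 0.47
φ = (1.700 − 0.47/0.5) / 4 = 0.19 in/h.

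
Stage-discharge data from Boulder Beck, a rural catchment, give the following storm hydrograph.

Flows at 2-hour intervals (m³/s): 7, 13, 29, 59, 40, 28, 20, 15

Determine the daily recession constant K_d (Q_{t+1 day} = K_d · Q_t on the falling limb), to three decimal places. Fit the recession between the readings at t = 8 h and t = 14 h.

Between t = 8 h and t = 14 h the flow falls from 40 to 15 m³/s over 3×2 h = 6 h.
Per-interval ratio K = (15/40)^(1/3) = 0.7211; K_d = K^(24/2) = 0.020.

K_d ≈ 0.020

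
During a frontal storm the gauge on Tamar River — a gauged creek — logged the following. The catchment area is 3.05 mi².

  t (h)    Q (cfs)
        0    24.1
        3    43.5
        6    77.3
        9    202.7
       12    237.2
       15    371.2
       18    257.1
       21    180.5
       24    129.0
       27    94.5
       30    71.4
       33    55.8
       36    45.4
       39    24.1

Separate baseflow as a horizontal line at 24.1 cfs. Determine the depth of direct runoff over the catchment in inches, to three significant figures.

d ≈ 2.25 in

Direct runoff: 0.0, 19.4, 53.2, 178.6, 213.1, 347.1, 233.0, 156.4, 104.9, 70.4, 47.3, 31.7, 21.3, 0.0 cfs; ΣQ_DR = 1476 cfs.
V = ΣQ_DR · Δt = 1476 × 10800 s = 1.595 × 10^7 ft³.
Over A = 3.05 mi², depth = V / A = 2.25 in.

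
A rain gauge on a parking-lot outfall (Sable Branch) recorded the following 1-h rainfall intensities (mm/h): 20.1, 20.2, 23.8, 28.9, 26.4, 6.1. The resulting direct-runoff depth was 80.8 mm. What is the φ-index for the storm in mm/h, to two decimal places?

φ ≈ 7.72 mm/h

Only the 5 blocks with intensity above φ contribute runoff: 20.1, 20.2, 23.8, 28.9, 26.4 mm/h.
Σ(I−φ)·Δt = d  ⇒  (20.1+20.2+23.8+28.9+26.4 − 5φ)·1 = 80.8
φ = (119.4 − 80.8/1) / 5 = 7.72 mm/h.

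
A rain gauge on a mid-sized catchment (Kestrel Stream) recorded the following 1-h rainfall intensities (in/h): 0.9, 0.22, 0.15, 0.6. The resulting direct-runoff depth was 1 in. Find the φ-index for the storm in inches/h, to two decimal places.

Only the 2 blocks with intensity above φ contribute runoff: 0.9, 0.6 in/h.
Σ(I−φ)·Δt = d  ⇒  (0.9+0.6 − 2φ)·1 = 1
φ = (1.500 − 1/1) / 2 = 0.25 in/h.

φ ≈ 0.25 in/h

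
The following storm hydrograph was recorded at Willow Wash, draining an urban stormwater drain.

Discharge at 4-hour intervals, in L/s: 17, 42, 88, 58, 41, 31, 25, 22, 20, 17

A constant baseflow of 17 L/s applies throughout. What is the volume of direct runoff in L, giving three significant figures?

Direct-runoff ordinates (Q − Q_b): 0.0, 25.0, 71.0, 41.0, 24.0, 14.0, 8.0, 5.0, 3.0, 0.0 L/s.
ΣQ_DR = 191.0 L/s.
With Δt = 4 h = 14400 s, V = ΣQ_DR · Δt = 191.0 × 14400 = 2.75 × 10^6 L.

V ≈ 2.75 × 10^6 L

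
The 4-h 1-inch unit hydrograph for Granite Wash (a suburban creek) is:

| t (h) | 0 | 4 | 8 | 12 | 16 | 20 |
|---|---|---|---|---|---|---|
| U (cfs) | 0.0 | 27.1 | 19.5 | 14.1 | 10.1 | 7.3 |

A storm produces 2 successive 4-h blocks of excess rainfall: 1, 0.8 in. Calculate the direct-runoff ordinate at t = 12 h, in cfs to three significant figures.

By discrete convolution, Q_j = Σ (P_i / 1 in) · U_{j−i}.
At t = 12 h (j=3): Q = (1/1)·14.1 + (0.8/1)·19.5 = 29.7 cfs.

Q ≈ 29.7 cfs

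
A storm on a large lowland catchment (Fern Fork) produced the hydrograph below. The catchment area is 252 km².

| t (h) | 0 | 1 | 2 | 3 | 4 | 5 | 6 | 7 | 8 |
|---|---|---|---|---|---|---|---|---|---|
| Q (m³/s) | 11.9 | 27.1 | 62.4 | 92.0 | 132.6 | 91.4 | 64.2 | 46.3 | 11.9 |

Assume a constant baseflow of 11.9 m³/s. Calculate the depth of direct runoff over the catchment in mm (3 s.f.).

d ≈ 6.18 mm

Direct runoff: 0.0, 15.2, 50.5, 80.1, 120.7, 79.5, 52.3, 34.4, 0.0 m³/s; ΣQ_DR = 432.7 m³/s.
V = ΣQ_DR · Δt = 432.7 × 3600 s = 1.558 × 10^6 m³.
Over A = 252 km², depth = V / A = 6.18 mm.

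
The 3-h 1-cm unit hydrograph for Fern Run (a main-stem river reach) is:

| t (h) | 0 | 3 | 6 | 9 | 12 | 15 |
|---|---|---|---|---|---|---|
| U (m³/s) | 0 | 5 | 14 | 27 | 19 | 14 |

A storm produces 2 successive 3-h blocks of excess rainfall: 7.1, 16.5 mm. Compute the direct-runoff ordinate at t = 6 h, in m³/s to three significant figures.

Q ≈ 18.2 m³/s

By discrete convolution, Q_j = Σ (P_i / 10 mm) · U_{j−i}.
At t = 6 h (j=2): Q = (7.1/10)·14 + (16.5/10)·5 = 18.2 m³/s.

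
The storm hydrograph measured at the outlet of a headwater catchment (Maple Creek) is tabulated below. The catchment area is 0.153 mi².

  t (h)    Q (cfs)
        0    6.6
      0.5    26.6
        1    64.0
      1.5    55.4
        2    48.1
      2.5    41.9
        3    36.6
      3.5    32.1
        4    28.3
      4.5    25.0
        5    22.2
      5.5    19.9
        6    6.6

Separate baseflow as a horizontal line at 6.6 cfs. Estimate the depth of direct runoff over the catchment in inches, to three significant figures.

Direct runoff: 0.0, 20.0, 57.4, 48.8, 41.5, 35.3, 30.0, 25.5, 21.7, 18.4, 15.6, 13.3, 0.0 cfs; ΣQ_DR = 327.5 cfs.
V = ΣQ_DR · Δt = 327.5 × 1800 s = 5.895 × 10^5 ft³.
Over A = 0.153 mi², depth = V / A = 1.66 in.

d ≈ 1.66 in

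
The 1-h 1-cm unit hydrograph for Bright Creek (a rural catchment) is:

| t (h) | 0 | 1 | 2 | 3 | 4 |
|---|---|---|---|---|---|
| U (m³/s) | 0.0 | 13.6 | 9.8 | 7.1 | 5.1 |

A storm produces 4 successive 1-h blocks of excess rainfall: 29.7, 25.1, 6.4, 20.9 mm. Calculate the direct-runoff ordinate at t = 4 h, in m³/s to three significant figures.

Q ≈ 67.7 m³/s

By discrete convolution, Q_j = Σ (P_i / 10 mm) · U_{j−i}.
At t = 4 h (j=4): Q = (29.7/10)·5.1 + (25.1/10)·7.1 + (6.4/10)·9.8 + (20.9/10)·13.6 = 67.7 m³/s.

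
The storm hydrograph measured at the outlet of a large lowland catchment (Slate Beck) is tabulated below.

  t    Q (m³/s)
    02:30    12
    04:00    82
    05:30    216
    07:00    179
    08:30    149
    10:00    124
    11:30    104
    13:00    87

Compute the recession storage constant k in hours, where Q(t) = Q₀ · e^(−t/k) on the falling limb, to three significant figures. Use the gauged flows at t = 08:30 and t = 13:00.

On the falling limb, Q drops from 149 to 87 m³/s between t = 08:30 and t = 13:00 (Δt = 4.5 h).
k = −Δt / ln(Q₂/Q₁) = −4.5 / ln(87/149) = 8.36 h.

k ≈ 8.36 h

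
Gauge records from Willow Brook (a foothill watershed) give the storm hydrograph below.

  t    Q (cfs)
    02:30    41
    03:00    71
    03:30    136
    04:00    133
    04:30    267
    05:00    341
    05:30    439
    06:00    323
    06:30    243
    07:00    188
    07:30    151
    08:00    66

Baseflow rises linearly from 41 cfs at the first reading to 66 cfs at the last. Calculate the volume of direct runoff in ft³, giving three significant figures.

Direct-runoff ordinates (Q − Q_b): 0.00, 27.73, 90.45, 85.18, 216.91, 288.64, 384.36, 266.09, 183.82, 126.55, 87.27, 0.00 cfs.
ΣQ_DR = 1757 cfs.
With Δt = 0.5 h = 1800 s, V = ΣQ_DR · Δt = 1757 × 1800 = 3.16 × 10^6 ft³.

V ≈ 3.16 × 10^6 ft³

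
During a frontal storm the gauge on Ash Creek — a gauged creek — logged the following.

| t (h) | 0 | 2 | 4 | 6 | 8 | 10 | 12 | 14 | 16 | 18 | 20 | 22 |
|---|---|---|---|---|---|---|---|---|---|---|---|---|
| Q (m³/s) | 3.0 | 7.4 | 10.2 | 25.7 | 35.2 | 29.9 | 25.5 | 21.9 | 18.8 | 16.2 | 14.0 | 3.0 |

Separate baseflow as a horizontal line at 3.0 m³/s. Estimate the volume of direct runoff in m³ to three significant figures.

V ≈ 1.26 × 10^6 m³

Direct-runoff ordinates (Q − Q_b): 0.0, 4.4, 7.2, 22.7, 32.2, 26.9, 22.5, 18.9, 15.8, 13.2, 11.0, 0.0 m³/s.
ΣQ_DR = 174.8 m³/s.
With Δt = 2 h = 7200 s, V = ΣQ_DR · Δt = 174.8 × 7200 = 1.26 × 10^6 m³.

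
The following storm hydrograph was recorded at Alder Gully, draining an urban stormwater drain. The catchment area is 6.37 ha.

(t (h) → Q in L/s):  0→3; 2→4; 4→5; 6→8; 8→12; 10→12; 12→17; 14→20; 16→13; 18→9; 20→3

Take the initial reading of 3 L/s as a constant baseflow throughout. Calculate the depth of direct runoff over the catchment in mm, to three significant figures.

d ≈ 8.25 mm

Direct runoff: 0.0, 1.0, 2.0, 5.0, 9.0, 9.0, 14.0, 17.0, 10.0, 6.0, 0.0 L/s; ΣQ_DR = 73.00 L/s.
V = ΣQ_DR · Δt = 73.00 × 7200 s = 5.256 × 10^5 L.
Over A = 6.37 ha, depth = V / A = 8.25 mm.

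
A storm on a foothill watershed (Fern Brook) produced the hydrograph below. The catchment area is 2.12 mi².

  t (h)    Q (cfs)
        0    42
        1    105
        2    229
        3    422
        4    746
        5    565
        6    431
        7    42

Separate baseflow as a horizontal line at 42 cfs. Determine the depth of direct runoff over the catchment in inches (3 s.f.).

d ≈ 1.64 in

Direct runoff: 0.0, 63.0, 187.0, 380.0, 704.0, 523.0, 389.0, 0.0 cfs; ΣQ_DR = 2246 cfs.
V = ΣQ_DR · Δt = 2246 × 3600 s = 8.086 × 10^6 ft³.
Over A = 2.12 mi², depth = V / A = 1.64 in.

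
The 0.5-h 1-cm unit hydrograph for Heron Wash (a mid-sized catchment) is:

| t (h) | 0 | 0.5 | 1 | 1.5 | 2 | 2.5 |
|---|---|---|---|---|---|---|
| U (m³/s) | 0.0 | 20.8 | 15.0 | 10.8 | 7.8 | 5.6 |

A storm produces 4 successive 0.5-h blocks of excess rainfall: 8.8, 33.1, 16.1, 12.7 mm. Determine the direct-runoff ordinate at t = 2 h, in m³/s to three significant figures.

Q ≈ 93.2 m³/s

By discrete convolution, Q_j = Σ (P_i / 10 mm) · U_{j−i}.
At t = 2 h (j=4): Q = (8.8/10)·7.8 + (33.1/10)·10.8 + (16.1/10)·15.0 + (12.7/10)·20.8 = 93.2 m³/s.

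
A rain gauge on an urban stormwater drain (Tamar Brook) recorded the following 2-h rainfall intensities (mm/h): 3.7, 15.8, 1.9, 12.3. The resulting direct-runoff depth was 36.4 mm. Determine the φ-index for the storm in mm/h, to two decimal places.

Only the 2 blocks with intensity above φ contribute runoff: 15.8, 12.3 mm/h.
Σ(I−φ)·Δt = d  ⇒  (15.8+12.3 − 2φ)·2 = 36.4
φ = (28.10 − 36.4/2) / 2 = 4.95 mm/h.

φ ≈ 4.95 mm/h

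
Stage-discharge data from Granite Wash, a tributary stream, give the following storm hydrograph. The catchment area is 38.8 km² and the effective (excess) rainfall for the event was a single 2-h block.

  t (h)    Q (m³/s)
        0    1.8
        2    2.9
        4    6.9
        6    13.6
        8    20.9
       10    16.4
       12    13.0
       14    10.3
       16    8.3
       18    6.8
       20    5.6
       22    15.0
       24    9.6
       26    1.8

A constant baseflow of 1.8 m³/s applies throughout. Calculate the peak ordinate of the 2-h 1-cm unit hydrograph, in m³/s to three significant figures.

Direct runoff: 0.0, 1.1, 5.1, 11.8, 19.1, 14.6, 11.2, 8.5, 6.5, 5.0, 3.8, 13.2, 7.8, 0.0 m³/s; ΣQ_DR = 107.7 m³/s, peak = 19.1 m³/s.
Runoff depth d = ΣQ_DR·Δt / A = 107.7 × 7200 / (38.8 km²) = 19.99 mm.
The 1-cm UH is the DRH scaled by (10 mm)/d, so U_p = 19.1 × 10/19.99 = 9.56 m³/s.

U_p ≈ 9.56 m³/s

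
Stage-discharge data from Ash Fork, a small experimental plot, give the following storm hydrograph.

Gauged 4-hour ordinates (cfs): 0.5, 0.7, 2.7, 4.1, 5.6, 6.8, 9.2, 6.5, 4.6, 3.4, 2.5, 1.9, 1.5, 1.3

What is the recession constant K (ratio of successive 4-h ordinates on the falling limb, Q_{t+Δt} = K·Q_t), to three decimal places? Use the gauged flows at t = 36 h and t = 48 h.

Using the recession-limb readings at t = 36 h and t = 48 h: Q falls from 3.4 to 1.5 cfs over 3 intervals.
K = (Q₂/Q₁)^(1/3) = (1.5/3.4)^(1/3) = 0.761.

K ≈ 0.761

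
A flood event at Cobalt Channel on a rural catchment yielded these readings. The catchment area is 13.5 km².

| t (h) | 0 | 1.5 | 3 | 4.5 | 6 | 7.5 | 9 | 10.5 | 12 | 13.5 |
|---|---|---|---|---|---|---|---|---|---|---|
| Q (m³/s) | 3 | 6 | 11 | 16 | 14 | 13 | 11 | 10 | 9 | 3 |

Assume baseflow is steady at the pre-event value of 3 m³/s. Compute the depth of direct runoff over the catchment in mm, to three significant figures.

Direct runoff: 0.0, 3.0, 8.0, 13.0, 11.0, 10.0, 8.0, 7.0, 6.0, 0.0 m³/s; ΣQ_DR = 66.00 m³/s.
V = ΣQ_DR · Δt = 66.00 × 5400 s = 3.564 × 10^5 m³.
Over A = 13.5 km², depth = V / A = 26.4 mm.

d ≈ 26.4 mm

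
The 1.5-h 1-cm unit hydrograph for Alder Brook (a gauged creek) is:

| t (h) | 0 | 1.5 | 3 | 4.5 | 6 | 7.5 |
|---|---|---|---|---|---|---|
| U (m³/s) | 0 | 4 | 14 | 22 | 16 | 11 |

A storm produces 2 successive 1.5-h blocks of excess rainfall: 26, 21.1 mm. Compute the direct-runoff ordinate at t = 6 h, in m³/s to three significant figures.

Q ≈ 88.0 m³/s

By discrete convolution, Q_j = Σ (P_i / 10 mm) · U_{j−i}.
At t = 6 h (j=4): Q = (26/10)·16 + (21.1/10)·22 = 88.0 m³/s.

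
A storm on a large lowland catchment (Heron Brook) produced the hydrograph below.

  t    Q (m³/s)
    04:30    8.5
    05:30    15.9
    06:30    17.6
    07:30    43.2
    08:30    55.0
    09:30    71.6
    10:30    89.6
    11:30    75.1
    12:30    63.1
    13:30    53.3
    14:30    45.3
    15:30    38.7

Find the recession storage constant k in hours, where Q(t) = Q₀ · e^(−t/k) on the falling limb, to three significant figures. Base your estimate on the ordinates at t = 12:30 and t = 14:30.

On the falling limb, Q drops from 63.1 to 45.3 m³/s between t = 12:30 and t = 14:30 (Δt = 2 h).
k = −Δt / ln(Q₂/Q₁) = −2 / ln(45.3/63.1) = 6.03 h.

k ≈ 6.03 h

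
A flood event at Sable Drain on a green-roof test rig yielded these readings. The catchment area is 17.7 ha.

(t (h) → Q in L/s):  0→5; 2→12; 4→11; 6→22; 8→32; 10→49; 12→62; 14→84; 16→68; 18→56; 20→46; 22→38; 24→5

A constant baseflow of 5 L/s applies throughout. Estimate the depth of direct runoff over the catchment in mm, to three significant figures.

d ≈ 17.3 mm

Direct runoff: 0.0, 7.0, 6.0, 17.0, 27.0, 44.0, 57.0, 79.0, 63.0, 51.0, 41.0, 33.0, 0.0 L/s; ΣQ_DR = 425.0 L/s.
V = ΣQ_DR · Δt = 425.0 × 7200 s = 3.060 × 10^6 L.
Over A = 17.7 ha, depth = V / A = 17.3 mm.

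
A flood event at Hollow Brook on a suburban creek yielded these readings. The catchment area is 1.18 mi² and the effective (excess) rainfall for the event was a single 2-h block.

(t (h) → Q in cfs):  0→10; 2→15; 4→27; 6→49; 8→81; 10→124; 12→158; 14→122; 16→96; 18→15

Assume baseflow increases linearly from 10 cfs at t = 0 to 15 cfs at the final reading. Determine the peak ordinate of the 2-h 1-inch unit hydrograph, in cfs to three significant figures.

Direct runoff: 0.00, 4.44, 15.89, 37.33, 68.78, 111.22, 144.67, 108.11, 81.56, 0.00 cfs; ΣQ_DR = 572.0 cfs, peak = 144.67 cfs.
Runoff depth d = ΣQ_DR·Δt / A = 572.0 × 7200 / (1.18 mi²) = 1.502 in.
The 1-inch UH is the DRH scaled by (1 in)/d, so U_p = 144.67 × 1/1.502 = 96.3 cfs.

U_p ≈ 96.3 cfs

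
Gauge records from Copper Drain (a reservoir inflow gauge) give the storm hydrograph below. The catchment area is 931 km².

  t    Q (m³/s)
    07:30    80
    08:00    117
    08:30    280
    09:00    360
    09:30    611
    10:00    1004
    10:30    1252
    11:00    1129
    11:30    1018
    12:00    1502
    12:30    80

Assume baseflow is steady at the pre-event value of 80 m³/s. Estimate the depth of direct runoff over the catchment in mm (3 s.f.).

d ≈ 12.7 mm

Direct runoff: 0.0, 37.0, 200.0, 280.0, 531.0, 924.0, 1172.0, 1049.0, 938.0, 1422.0, 0.0 m³/s; ΣQ_DR = 6553 m³/s.
V = ΣQ_DR · Δt = 6553 × 1800 s = 1.180 × 10^7 m³.
Over A = 931 km², depth = V / A = 12.7 mm.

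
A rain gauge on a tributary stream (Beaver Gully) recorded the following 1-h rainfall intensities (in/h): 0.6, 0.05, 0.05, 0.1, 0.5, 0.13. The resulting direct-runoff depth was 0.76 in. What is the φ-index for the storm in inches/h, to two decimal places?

φ ≈ 0.17 in/h

Only the 2 blocks with intensity above φ contribute runoff: 0.6, 0.5 in/h.
Σ(I−φ)·Δt = d  ⇒  (0.6+0.5 − 2φ)·1 = 0.76
φ = (1.100 − 0.76/1) / 2 = 0.17 in/h.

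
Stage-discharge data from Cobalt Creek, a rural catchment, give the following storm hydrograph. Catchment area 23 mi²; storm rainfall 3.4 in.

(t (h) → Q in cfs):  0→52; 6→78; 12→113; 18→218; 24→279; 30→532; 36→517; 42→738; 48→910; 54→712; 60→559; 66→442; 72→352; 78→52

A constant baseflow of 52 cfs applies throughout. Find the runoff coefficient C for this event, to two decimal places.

ΣQ_DR = 4826 cfs; V = ΣQ_DR·Δt = 1.042 × 10^8 ft³.
Runoff depth d = V / A = 1.951 in.
C = d / P = 1.951 / 3.4 = 0.57.

C ≈ 0.57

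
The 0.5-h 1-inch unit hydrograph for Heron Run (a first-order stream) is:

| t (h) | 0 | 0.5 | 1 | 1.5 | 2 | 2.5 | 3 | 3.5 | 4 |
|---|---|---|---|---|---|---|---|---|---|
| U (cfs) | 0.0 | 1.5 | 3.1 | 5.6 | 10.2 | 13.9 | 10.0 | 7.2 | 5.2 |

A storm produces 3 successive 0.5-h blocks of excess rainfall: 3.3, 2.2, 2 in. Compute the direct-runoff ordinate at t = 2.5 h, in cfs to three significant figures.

Q ≈ 79.5 cfs

By discrete convolution, Q_j = Σ (P_i / 1 in) · U_{j−i}.
At t = 2.5 h (j=5): Q = (3.3/1)·13.9 + (2.2/1)·10.2 + (2/1)·5.6 = 79.5 cfs.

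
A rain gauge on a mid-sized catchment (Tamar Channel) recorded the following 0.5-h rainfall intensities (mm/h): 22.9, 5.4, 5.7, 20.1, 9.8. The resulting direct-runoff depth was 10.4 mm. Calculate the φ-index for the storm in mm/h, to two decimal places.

φ ≈ 11.10 mm/h

Only the 2 blocks with intensity above φ contribute runoff: 22.9, 20.1 mm/h.
Σ(I−φ)·Δt = d  ⇒  (22.9+20.1 − 2φ)·0.5 = 10.4
φ = (43.00 − 10.4/0.5) / 2 = 11.10 mm/h.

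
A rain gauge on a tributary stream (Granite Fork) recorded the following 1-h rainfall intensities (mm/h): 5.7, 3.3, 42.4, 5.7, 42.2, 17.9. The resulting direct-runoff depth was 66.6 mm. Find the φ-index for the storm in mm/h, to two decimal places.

Only the 3 blocks with intensity above φ contribute runoff: 42.4, 42.2, 17.9 mm/h.
Σ(I−φ)·Δt = d  ⇒  (42.4+42.2+17.9 − 3φ)·1 = 66.6
φ = (102.5 − 66.6/1) / 3 = 11.97 mm/h.

φ ≈ 11.97 mm/h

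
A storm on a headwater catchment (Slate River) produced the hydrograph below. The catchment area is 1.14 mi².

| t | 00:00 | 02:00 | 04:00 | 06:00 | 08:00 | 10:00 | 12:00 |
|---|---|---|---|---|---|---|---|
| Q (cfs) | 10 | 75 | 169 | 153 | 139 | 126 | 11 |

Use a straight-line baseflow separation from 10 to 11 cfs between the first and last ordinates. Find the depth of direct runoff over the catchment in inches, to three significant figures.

Direct runoff: 0.00, 64.83, 158.67, 142.50, 128.33, 115.17, 0.00 cfs; ΣQ_DR = 609.5 cfs.
V = ΣQ_DR · Δt = 609.5 × 7200 s = 4.388 × 10^6 ft³.
Over A = 1.14 mi², depth = V / A = 1.66 in.

d ≈ 1.66 in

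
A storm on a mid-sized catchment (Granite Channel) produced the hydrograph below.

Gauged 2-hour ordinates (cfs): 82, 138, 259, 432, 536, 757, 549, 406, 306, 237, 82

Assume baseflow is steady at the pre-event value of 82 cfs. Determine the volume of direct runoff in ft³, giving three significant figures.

V ≈ 2.08 × 10^7 ft³

Direct-runoff ordinates (Q − Q_b): 0.0, 56.0, 177.0, 350.0, 454.0, 675.0, 467.0, 324.0, 224.0, 155.0, 0.0 cfs.
ΣQ_DR = 2882 cfs.
With Δt = 2 h = 7200 s, V = ΣQ_DR · Δt = 2882 × 7200 = 2.08 × 10^7 ft³.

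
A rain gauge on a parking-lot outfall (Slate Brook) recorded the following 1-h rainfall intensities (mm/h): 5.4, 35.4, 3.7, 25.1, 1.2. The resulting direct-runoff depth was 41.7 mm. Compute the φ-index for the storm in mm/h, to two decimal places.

φ ≈ 9.40 mm/h

Only the 2 blocks with intensity above φ contribute runoff: 35.4, 25.1 mm/h.
Σ(I−φ)·Δt = d  ⇒  (35.4+25.1 − 2φ)·1 = 41.7
φ = (60.50 − 41.7/1) / 2 = 9.40 mm/h.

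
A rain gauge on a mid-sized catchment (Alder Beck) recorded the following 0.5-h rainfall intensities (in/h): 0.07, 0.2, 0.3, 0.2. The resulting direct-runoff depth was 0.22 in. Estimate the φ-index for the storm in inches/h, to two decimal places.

Only the 3 blocks with intensity above φ contribute runoff: 0.2, 0.3, 0.2 in/h.
Σ(I−φ)·Δt = d  ⇒  (0.2+0.3+0.2 − 3φ)·0.5 = 0.22
φ = (0.7000 − 0.22/0.5) / 3 = 0.09 in/h.

φ ≈ 0.09 in/h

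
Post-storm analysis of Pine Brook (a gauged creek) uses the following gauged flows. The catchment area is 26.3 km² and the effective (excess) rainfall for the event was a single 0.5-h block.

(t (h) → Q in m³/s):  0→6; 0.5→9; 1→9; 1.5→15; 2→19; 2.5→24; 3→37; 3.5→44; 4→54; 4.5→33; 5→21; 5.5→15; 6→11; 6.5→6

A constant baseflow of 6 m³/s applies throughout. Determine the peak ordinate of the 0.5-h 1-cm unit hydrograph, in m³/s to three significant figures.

U_p ≈ 32.0 m³/s

Direct runoff: 0.0, 3.0, 3.0, 9.0, 13.0, 18.0, 31.0, 38.0, 48.0, 27.0, 15.0, 9.0, 5.0, 0.0 m³/s; ΣQ_DR = 219.0 m³/s, peak = 48.0 m³/s.
Runoff depth d = ΣQ_DR·Δt / A = 219.0 × 1800 / (26.3 km²) = 14.99 mm.
The 1-cm UH is the DRH scaled by (10 mm)/d, so U_p = 48.0 × 10/14.99 = 32.0 m³/s.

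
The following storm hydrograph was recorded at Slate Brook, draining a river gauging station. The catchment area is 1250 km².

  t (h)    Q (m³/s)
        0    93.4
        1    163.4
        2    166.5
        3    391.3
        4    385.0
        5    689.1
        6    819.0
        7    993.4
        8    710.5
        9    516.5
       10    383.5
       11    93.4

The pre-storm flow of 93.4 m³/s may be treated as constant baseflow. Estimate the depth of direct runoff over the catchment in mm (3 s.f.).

d ≈ 12.3 mm

Direct runoff: 0.0, 70.0, 73.1, 297.9, 291.6, 595.7, 725.6, 900.0, 617.1, 423.1, 290.1, 0.0 m³/s; ΣQ_DR = 4284 m³/s.
V = ΣQ_DR · Δt = 4284 × 3600 s = 1.542 × 10^7 m³.
Over A = 1250 km², depth = V / A = 12.3 mm.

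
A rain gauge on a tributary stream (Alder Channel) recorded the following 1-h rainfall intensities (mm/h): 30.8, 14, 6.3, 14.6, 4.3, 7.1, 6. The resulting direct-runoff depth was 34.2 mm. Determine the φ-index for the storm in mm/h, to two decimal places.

Only the 3 blocks with intensity above φ contribute runoff: 30.8, 14, 14.6 mm/h.
Σ(I−φ)·Δt = d  ⇒  (30.8+14+14.6 − 3φ)·1 = 34.2
φ = (59.40 − 34.2/1) / 3 = 8.40 mm/h.

φ ≈ 8.40 mm/h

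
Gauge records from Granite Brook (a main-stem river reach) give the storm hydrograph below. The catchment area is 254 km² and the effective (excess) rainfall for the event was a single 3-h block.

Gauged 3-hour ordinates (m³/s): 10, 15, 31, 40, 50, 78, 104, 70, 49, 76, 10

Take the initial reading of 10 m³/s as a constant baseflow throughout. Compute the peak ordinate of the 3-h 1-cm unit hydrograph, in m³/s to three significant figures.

U_p ≈ 52.3 m³/s

Direct runoff: 0.0, 5.0, 21.0, 30.0, 40.0, 68.0, 94.0, 60.0, 39.0, 66.0, 0.0 m³/s; ΣQ_DR = 423.0 m³/s, peak = 94.0 m³/s.
Runoff depth d = ΣQ_DR·Δt / A = 423.0 × 10800 / (254 km²) = 17.99 mm.
The 1-cm UH is the DRH scaled by (10 mm)/d, so U_p = 94.0 × 10/17.99 = 52.3 m³/s.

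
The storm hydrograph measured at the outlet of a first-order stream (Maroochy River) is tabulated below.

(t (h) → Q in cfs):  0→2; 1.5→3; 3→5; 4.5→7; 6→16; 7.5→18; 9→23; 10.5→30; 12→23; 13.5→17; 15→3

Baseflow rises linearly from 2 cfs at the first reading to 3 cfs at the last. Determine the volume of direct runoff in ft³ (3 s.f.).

Direct-runoff ordinates (Q − Q_b): 0.00, 0.90, 2.80, 4.70, 13.60, 15.50, 20.40, 27.30, 20.20, 14.10, 0.00 cfs.
ΣQ_DR = 119.5 cfs.
With Δt = 1.5 h = 5400 s, V = ΣQ_DR · Δt = 119.5 × 5400 = 6.45 × 10^5 ft³.

V ≈ 6.45 × 10^5 ft³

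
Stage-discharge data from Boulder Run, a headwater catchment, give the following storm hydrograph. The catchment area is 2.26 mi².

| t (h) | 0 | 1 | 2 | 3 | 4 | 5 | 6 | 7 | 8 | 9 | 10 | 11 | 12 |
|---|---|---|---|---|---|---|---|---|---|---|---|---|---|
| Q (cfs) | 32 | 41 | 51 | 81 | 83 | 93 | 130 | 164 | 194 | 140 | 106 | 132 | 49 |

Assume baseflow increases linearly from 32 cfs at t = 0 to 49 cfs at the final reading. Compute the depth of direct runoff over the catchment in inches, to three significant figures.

d ≈ 0.528 in

Direct runoff: 0.00, 7.58, 16.17, 44.75, 45.33, 53.92, 89.50, 122.08, 150.67, 95.25, 59.83, 84.42, 0.00 cfs; ΣQ_DR = 769.5 cfs.
V = ΣQ_DR · Δt = 769.5 × 3600 s = 2.770 × 10^6 ft³.
Over A = 2.26 mi², depth = V / A = 0.528 in.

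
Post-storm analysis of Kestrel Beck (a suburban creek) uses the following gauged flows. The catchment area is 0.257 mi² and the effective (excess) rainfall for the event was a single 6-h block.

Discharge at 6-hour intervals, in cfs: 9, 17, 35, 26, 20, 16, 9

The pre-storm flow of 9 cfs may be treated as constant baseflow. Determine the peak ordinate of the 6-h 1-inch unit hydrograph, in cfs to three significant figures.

Direct runoff: 0.0, 8.0, 26.0, 17.0, 11.0, 7.0, 0.0 cfs; ΣQ_DR = 69.00 cfs, peak = 26.0 cfs.
Runoff depth d = ΣQ_DR·Δt / A = 69.00 × 21600 / (0.257 mi²) = 2.496 in.
The 1-inch UH is the DRH scaled by (1 in)/d, so U_p = 26.0 × 1/2.496 = 10.4 cfs.

U_p ≈ 10.4 cfs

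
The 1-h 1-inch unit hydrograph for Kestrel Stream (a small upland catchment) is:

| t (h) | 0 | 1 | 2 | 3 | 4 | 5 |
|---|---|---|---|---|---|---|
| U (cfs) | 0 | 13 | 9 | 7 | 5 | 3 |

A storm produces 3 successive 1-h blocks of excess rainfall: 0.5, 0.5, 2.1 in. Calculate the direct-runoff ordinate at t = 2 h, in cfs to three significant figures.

By discrete convolution, Q_j = Σ (P_i / 1 in) · U_{j−i}.
At t = 2 h (j=2): Q = (0.5/1)·9 + (0.5/1)·13 + (2.1/1)·0 = 11.0 cfs.

Q ≈ 11.0 cfs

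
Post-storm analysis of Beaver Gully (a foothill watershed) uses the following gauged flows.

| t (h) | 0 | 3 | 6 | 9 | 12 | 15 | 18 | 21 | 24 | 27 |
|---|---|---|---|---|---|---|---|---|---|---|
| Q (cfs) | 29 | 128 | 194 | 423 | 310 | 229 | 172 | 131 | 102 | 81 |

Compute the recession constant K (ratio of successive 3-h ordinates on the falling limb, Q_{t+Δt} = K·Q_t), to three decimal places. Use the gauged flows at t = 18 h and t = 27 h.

K ≈ 0.778

Using the recession-limb readings at t = 18 h and t = 27 h: Q falls from 172 to 81 cfs over 3 intervals.
K = (Q₂/Q₁)^(1/3) = (81/172)^(1/3) = 0.778.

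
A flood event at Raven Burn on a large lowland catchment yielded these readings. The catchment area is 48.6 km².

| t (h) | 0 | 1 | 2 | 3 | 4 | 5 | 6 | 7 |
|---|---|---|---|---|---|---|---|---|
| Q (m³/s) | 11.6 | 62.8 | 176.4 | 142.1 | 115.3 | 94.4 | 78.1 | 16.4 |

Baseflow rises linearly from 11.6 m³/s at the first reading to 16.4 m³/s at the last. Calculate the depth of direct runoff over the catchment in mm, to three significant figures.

Direct runoff: 0.00, 50.51, 163.43, 128.44, 100.96, 79.37, 62.39, 0.00 m³/s; ΣQ_DR = 585.1 m³/s.
V = ΣQ_DR · Δt = 585.1 × 3600 s = 2.106 × 10^6 m³.
Over A = 48.6 km², depth = V / A = 43.3 mm.

d ≈ 43.3 mm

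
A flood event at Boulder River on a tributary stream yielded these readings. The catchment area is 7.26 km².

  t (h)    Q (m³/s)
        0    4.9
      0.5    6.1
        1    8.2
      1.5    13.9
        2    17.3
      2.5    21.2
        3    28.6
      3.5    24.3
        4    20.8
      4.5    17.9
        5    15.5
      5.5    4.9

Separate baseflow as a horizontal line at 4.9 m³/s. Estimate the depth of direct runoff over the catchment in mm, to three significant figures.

Direct runoff: 0.0, 1.2, 3.3, 9.0, 12.4, 16.3, 23.7, 19.4, 15.9, 13.0, 10.6, 0.0 m³/s; ΣQ_DR = 124.8 m³/s.
V = ΣQ_DR · Δt = 124.8 × 1800 s = 2.246 × 10^5 m³.
Over A = 7.26 km², depth = V / A = 30.9 mm.

d ≈ 30.9 mm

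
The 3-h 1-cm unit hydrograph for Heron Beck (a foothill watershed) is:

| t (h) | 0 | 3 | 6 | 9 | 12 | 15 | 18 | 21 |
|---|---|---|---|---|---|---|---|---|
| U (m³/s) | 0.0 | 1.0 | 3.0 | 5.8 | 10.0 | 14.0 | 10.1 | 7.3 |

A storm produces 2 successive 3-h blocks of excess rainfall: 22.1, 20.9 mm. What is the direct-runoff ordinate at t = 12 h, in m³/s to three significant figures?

By discrete convolution, Q_j = Σ (P_i / 10 mm) · U_{j−i}.
At t = 12 h (j=4): Q = (22.1/10)·10.0 + (20.9/10)·5.8 = 34.2 m³/s.

Q ≈ 34.2 m³/s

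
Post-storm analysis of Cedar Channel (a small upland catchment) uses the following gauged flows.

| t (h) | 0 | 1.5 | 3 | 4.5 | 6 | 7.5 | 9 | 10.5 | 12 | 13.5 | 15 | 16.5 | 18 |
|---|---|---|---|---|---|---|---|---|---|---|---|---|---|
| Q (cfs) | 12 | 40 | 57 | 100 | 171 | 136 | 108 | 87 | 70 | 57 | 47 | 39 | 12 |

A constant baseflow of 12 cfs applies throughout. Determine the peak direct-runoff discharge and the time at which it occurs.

Q_p = 159.0 cfs at t = 6 h

Subtracting baseflow gives direct-runoff ordinates: 0.0, 28.0, 45.0, 88.0, 159.0, 124.0, 96.0, 75.0, 58.0, 45.0, 35.0, 27.0, 0.0 cfs.
The maximum is 159.0 cfs, occurring at the reading for t = 6 h.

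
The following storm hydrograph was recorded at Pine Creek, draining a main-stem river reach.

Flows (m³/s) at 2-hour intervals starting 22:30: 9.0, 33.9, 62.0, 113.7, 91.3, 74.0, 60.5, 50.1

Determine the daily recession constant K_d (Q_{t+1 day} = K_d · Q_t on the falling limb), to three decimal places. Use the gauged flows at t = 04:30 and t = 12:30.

K_d ≈ 0.086

Between t = 04:30 and t = 12:30 the flow falls from 113.7 to 50.1 m³/s over 4×2 h = 8 h.
Per-interval ratio K = (50.1/113.7)^(1/4) = 0.8147; K_d = K^(24/2) = 0.086.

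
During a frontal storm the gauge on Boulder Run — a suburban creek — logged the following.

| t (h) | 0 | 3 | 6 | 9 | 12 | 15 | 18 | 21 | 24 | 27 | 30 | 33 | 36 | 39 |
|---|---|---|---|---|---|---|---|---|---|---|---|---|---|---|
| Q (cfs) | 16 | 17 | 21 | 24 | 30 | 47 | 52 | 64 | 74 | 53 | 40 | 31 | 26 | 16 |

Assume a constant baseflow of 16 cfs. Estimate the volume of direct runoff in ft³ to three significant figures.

V ≈ 3.10 × 10^6 ft³

Direct-runoff ordinates (Q − Q_b): 0.0, 1.0, 5.0, 8.0, 14.0, 31.0, 36.0, 48.0, 58.0, 37.0, 24.0, 15.0, 10.0, 0.0 cfs.
ΣQ_DR = 287.0 cfs.
With Δt = 3 h = 10800 s, V = ΣQ_DR · Δt = 287.0 × 10800 = 3.10 × 10^6 ft³.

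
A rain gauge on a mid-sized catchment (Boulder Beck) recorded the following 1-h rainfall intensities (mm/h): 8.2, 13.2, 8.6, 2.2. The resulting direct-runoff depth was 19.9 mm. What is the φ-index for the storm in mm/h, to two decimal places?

φ ≈ 3.37 mm/h

Only the 3 blocks with intensity above φ contribute runoff: 8.2, 13.2, 8.6 mm/h.
Σ(I−φ)·Δt = d  ⇒  (8.2+13.2+8.6 − 3φ)·1 = 19.9
φ = (30.00 − 19.9/1) / 3 = 3.37 mm/h.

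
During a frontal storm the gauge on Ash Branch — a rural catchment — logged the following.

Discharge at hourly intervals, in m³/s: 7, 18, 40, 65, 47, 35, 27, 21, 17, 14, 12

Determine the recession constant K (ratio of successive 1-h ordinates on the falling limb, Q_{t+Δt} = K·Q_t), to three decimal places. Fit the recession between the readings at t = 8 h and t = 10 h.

Using the recession-limb readings at t = 8 h and t = 10 h: Q falls from 17 to 12 m³/s over 2 intervals.
K = (Q₂/Q₁)^(1/2) = (12/17)^(1/2) = 0.840.

K ≈ 0.840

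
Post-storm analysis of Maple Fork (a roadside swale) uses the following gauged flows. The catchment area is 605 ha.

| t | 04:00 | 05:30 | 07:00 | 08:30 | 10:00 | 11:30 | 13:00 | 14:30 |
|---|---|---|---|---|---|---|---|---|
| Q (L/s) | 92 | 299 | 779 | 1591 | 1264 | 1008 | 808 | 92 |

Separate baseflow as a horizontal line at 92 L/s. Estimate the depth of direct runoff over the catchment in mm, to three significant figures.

Direct runoff: 0.0, 207.0, 687.0, 1499.0, 1172.0, 916.0, 716.0, 0.0 L/s; ΣQ_DR = 5197 L/s.
V = ΣQ_DR · Δt = 5197 × 5400 s = 2.806 × 10^7 L.
Over A = 605 ha, depth = V / A = 4.64 mm.

d ≈ 4.64 mm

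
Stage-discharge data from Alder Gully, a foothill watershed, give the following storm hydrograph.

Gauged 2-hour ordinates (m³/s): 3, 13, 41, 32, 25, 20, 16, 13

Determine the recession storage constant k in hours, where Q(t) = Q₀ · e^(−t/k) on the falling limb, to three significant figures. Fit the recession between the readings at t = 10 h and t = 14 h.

On the falling limb, Q drops from 20 to 13 m³/s between t = 10 h and t = 14 h (Δt = 4 h).
k = −Δt / ln(Q₂/Q₁) = −4 / ln(13/20) = 9.29 h.

k ≈ 9.29 h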